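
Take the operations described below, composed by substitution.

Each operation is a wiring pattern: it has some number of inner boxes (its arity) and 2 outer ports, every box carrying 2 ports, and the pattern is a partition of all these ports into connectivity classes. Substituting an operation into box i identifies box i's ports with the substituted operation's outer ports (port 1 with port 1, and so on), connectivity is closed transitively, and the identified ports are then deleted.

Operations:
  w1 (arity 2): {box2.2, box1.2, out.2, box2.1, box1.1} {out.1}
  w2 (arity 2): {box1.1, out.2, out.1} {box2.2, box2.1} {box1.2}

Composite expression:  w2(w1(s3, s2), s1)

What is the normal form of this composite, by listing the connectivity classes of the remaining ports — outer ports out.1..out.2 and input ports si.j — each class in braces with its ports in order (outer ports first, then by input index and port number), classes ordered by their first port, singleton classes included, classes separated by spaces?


After gluing at w2, chains via deleted ports link the s-ports.
after w1, the pattern on (s3, s2) reads {out.1} {out.2, s2.1, s2.2, s3.1, s3.2} (out.j = its outer ports)
after w2, the pattern on (s3, s2, s1) reads {out.1, out.2} {s1.1, s1.2} {s2.1, s2.2, s3.1, s3.2} (out.j = its outer ports)

{out.1, out.2} {s1.1, s1.2} {s2.1, s2.2, s3.1, s3.2}


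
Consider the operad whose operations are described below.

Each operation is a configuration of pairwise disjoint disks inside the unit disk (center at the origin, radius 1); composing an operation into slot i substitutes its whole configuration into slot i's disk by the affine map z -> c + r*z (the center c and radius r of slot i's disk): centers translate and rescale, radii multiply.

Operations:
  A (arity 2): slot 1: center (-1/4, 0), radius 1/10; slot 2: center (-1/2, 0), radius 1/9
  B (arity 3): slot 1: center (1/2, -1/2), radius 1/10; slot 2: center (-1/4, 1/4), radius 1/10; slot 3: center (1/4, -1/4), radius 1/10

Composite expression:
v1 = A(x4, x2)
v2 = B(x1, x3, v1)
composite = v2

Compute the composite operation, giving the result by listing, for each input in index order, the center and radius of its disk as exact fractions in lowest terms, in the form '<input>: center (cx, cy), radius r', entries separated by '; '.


x1: center (1/2, -1/2), radius 1/10; x2: center (1/5, -1/4), radius 1/90; x3: center (-1/4, 1/4), radius 1/10; x4: center (9/40, -1/4), radius 1/100

Below B, radii multiply path by path; the x-disk centers shift.
tracing x1 down its 1-map path: center (1/2, -1/2), radius 1/10
tracing x3 down its 1-map path: center (-1/4, 1/4), radius 1/10
tracing x4 down its 2-map path: center (9/40, -1/4), radius 1/100
tracing x2 down its 2-map path: center (1/5, -1/4), radius 1/90


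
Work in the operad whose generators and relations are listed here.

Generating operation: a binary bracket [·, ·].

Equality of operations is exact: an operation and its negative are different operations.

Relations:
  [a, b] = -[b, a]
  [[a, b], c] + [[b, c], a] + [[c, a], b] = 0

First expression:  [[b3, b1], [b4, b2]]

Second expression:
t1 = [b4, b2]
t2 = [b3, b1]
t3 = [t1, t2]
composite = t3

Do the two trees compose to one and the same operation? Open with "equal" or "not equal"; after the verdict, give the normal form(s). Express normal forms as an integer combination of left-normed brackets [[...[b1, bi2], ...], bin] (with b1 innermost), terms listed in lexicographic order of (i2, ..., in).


not equal: they reduce to [[[b1, b3], b2], b4] - [[[b1, b3], b4], b2] and -[[[b1, b3], b2], b4] + [[[b1, b3], b4], b2]

Normal form of the first expression: [[[b1, b3], b2], b4] - [[[b1, b3], b4], b2]
Normal form of the second expression: -[[[b1, b3], b2], b4] + [[[b1, b3], b4], b2]
Distinct normal forms: not equal.


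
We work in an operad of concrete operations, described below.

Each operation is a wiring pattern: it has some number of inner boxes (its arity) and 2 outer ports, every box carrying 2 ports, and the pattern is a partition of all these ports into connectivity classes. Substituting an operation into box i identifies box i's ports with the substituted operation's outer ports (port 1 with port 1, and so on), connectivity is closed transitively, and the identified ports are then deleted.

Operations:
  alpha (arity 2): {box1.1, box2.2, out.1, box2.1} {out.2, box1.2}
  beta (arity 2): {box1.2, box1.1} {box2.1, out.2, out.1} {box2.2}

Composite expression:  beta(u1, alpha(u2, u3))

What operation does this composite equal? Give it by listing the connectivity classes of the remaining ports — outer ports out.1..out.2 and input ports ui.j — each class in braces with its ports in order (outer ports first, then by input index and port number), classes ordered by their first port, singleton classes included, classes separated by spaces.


Reachability decides: close wires over beta-identified ports.
composing alpha on (u2, u3), with out.j its own outer ports: {out.1, u2.1, u3.1, u3.2} {out.2, u2.2}
composing beta on (u1, u2, u3), with out.j its own outer ports: {out.1, out.2, u2.1, u3.1, u3.2} {u1.1, u1.2} {u2.2}

{out.1, out.2, u2.1, u3.1, u3.2} {u1.1, u1.2} {u2.2}


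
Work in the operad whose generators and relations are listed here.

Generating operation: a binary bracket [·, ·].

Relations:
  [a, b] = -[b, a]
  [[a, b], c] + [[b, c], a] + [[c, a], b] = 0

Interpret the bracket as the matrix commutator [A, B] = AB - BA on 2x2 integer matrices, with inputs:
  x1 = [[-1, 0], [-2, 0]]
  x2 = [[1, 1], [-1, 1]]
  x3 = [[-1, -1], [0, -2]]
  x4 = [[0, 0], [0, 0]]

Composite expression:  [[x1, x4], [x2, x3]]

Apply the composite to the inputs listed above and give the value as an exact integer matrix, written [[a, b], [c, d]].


[[0, 0], [0, 0]]


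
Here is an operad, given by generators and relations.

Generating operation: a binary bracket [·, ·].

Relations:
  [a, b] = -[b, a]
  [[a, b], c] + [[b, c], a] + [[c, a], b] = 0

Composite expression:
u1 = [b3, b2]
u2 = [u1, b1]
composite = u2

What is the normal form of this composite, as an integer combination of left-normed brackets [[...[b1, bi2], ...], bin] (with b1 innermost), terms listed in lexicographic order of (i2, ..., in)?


[[b1, b2], b3] - [[b1, b3], b2]

In the tensor algebra, words opening b1 carry the b1-anchored form.
Composite bracket: [[b3, b2], b1]
The bracket unfolds into 4 signed words via [a, b] = ab - ba (2^2 = 4).
Collect the words opening with b1:
  the word b1b2b3 carries sign +1 and contributes +[[b1, b2], b3]
  the word b1b3b2 carries sign -1 and contributes -[[b1, b3], b2]


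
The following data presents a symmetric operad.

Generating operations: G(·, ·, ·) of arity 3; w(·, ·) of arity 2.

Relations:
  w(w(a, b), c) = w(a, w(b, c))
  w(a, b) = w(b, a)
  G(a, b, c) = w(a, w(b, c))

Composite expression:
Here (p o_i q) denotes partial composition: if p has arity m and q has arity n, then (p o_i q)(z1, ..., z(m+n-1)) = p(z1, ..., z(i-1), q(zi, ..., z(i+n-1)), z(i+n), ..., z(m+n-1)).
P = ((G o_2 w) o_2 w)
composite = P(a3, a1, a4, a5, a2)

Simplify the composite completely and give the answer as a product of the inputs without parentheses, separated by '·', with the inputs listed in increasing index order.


Any arrangement under G is one operation, so sort the a-inputs.
w(a1, a4) linearizes to a1 · a4
w(w(a1, a4), a5) linearizes to a1 · a4 · a5
G(a3, w(w(a1, a4), a5), a2) linearizes to a3 · a1 · a4 · a5 · a2
rearranged into index order: a1 · a2 · a3 · a4 · a5

a1 · a2 · a3 · a4 · a5


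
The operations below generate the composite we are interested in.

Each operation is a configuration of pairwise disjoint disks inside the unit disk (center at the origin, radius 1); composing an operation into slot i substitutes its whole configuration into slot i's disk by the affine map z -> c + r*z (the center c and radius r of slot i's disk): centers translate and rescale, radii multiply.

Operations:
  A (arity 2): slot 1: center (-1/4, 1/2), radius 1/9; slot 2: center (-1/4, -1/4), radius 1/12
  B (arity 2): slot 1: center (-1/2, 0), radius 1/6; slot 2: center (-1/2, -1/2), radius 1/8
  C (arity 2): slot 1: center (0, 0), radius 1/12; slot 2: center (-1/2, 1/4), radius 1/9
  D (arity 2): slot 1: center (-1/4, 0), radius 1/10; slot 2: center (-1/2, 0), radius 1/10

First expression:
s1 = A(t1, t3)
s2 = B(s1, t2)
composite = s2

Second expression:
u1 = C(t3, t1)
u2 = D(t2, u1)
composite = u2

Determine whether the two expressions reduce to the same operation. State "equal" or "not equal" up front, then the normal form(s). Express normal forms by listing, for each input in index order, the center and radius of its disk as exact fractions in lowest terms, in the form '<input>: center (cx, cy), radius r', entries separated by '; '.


not equal — first t1: center (-13/24, 1/12), radius 1/54; t2: center (-1/2, -1/2), radius 1/8; t3: center (-13/24, -1/24), radius 1/72, second t1: center (-11/20, 1/40), radius 1/90; t2: center (-1/4, 0), radius 1/10; t3: center (-1/2, 0), radius 1/120

The first composite normalizes to t1: center (-13/24, 1/12), radius 1/54; t2: center (-1/2, -1/2), radius 1/8; t3: center (-13/24, -1/24), radius 1/72
The second composite normalizes to t1: center (-11/20, 1/40), radius 1/90; t2: center (-1/4, 0), radius 1/10; t3: center (-1/2, 0), radius 1/120
The normal forms differ: not equal.


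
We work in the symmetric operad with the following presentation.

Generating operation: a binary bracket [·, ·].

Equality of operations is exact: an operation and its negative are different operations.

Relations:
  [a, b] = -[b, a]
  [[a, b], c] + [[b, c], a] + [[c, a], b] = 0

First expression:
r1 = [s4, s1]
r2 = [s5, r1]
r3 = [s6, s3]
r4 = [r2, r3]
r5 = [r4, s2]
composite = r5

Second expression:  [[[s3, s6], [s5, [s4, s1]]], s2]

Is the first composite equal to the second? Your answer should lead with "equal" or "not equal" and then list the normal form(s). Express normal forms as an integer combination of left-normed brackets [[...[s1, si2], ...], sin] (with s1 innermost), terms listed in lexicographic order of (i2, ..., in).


equal; the common form is -[[[[[s1, s4], s5], s3], s6], s2] + [[[[[s1, s4], s5], s6], s3], s2]

Normal form of the first expression: -[[[[[s1, s4], s5], s3], s6], s2] + [[[[[s1, s4], s5], s6], s3], s2]
Normal form of the second expression: -[[[[[s1, s4], s5], s3], s6], s2] + [[[[[s1, s4], s5], s6], s3], s2]
The forms coincide; equal.


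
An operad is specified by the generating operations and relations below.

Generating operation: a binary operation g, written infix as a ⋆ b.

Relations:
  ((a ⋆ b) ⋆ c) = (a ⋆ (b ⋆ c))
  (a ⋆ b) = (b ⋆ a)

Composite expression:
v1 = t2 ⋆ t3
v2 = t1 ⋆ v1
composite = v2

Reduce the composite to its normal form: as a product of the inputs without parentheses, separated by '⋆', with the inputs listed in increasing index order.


t1 ⋆ t2 ⋆ t3

With g associative and commutative, the t-input set is all that matters.
(t2 ⋆ t3) flattens to t2 ⋆ t3
(t1 ⋆ (t2 ⋆ t3)) flattens to t1 ⋆ t2 ⋆ t3
rearranged into index order: t1 ⋆ t2 ⋆ t3


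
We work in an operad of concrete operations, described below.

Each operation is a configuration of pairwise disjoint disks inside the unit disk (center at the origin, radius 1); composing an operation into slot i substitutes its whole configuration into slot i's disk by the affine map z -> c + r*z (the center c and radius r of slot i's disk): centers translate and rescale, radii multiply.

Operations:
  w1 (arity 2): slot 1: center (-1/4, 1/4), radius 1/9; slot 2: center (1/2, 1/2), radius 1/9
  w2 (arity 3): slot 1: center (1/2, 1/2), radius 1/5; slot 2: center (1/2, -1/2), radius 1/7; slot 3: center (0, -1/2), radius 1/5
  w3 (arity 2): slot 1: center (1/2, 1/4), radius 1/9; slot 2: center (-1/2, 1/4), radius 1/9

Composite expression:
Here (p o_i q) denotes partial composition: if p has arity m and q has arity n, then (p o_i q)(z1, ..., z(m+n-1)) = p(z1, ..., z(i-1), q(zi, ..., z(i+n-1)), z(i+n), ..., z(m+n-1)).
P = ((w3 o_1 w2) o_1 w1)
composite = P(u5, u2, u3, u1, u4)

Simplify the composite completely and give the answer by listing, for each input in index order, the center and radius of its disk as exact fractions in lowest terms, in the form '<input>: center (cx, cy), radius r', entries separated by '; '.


Affine substitution under w3: radii multiply and u-centers shift.
input u5: applying the 3 nested substitutions gives center (11/20, 14/45), radius 1/405
input u2: applying the 3 nested substitutions gives center (17/30, 19/60), radius 1/405
input u3: applying the 2 nested substitutions gives center (5/9, 7/36), radius 1/63
input u1: applying the 2 nested substitutions gives center (1/2, 7/36), radius 1/45
input u4: applying the 1 nested substitution gives center (-1/2, 1/4), radius 1/9

u1: center (1/2, 7/36), radius 1/45; u2: center (17/30, 19/60), radius 1/405; u3: center (5/9, 7/36), radius 1/63; u4: center (-1/2, 1/4), radius 1/9; u5: center (11/20, 14/45), radius 1/405


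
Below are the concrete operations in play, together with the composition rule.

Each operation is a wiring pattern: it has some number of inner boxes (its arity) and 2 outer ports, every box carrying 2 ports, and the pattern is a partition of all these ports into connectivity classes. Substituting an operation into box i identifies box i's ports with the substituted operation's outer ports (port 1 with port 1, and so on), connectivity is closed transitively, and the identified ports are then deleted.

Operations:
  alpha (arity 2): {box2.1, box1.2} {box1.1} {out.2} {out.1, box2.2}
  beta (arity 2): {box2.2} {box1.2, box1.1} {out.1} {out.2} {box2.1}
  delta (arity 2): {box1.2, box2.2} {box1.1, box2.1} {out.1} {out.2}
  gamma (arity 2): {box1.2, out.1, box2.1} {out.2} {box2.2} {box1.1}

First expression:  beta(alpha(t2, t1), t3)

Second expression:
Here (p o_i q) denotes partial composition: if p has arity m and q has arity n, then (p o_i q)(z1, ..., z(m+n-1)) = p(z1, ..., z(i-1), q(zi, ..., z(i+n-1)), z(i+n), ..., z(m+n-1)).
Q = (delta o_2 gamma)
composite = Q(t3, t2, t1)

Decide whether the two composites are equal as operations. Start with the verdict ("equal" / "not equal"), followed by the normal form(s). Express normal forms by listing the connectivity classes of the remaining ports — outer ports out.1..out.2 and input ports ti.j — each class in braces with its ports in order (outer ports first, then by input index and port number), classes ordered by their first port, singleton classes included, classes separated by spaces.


not equal; first: {out.1} {out.2} {t1.1, t2.2} {t1.2} {t2.1} {t3.1} {t3.2}; second: {out.1} {out.2} {t1.1, t2.2, t3.1} {t1.2} {t2.1} {t3.2}

The first composite normalizes to {out.1} {out.2} {t1.1, t2.2} {t1.2} {t2.1} {t3.1} {t3.2}
The second composite normalizes to {out.1} {out.2} {t1.1, t2.2, t3.1} {t1.2} {t2.1} {t3.2}
The normal forms differ: not equal.


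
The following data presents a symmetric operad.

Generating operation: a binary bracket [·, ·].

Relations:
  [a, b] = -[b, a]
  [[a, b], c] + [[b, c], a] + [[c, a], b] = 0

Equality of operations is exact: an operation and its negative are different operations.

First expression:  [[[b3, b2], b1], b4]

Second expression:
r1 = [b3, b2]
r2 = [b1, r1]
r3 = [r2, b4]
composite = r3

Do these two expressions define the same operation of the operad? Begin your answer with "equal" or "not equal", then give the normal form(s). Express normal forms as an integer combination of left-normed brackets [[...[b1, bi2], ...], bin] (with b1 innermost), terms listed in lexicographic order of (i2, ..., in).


not equal; the first gives [[[b1, b2], b3], b4] - [[[b1, b3], b2], b4] and the second -[[[b1, b2], b3], b4] + [[[b1, b3], b2], b4]

The first expression, normalized: [[[b1, b2], b3], b4] - [[[b1, b3], b2], b4]
The second expression, normalized: -[[[b1, b2], b3], b4] + [[[b1, b3], b2], b4]
They disagree, so not equal.


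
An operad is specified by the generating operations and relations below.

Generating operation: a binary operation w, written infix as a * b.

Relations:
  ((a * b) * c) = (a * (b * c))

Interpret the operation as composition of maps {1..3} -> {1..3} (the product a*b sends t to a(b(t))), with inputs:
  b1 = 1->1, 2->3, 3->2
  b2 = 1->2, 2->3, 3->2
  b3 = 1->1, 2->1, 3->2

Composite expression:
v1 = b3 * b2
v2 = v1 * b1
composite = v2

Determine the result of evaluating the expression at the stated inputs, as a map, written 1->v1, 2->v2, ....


1->1, 2->1, 3->2


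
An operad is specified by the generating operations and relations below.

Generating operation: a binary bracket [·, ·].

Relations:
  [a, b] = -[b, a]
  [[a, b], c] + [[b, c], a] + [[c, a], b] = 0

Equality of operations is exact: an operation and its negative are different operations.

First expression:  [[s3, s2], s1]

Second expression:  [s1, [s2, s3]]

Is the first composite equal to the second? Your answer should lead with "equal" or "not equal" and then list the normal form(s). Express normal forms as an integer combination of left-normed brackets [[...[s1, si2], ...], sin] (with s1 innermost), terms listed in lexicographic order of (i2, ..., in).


equal; the common form is [[s1, s2], s3] - [[s1, s3], s2]

Normal form of the first expression: [[s1, s2], s3] - [[s1, s3], s2]
Normal form of the second expression: [[s1, s2], s3] - [[s1, s3], s2]
Both agree, so they are equal.


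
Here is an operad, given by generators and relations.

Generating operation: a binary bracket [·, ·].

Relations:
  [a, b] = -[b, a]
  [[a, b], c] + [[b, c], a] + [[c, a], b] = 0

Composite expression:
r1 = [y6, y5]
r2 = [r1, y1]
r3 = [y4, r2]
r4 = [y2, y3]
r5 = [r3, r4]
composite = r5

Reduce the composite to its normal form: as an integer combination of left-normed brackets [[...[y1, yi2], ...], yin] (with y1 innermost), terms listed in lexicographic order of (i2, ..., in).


-[[[[[y1, y5], y6], y4], y2], y3] + [[[[[y1, y5], y6], y4], y3], y2] + [[[[[y1, y6], y5], y4], y2], y3] - [[[[[y1, y6], y5], y4], y3], y2]

Skip Jacobi rewriting: expand, keep y1-initial words, read off terms.
Composite bracket: [[y4, [[y6, y5], y1]], [y2, y3]]
Applying ab - ba throughout gives 32 signed words (2^5 = 32).
Coefficients come from the y1-initial words:
  from y1y5y6y4y2y3, sign -1: term -[[[[[y1, y5], y6], y4], y2], y3]
  from y1y5y6y4y3y2, sign +1: term +[[[[[y1, y5], y6], y4], y3], y2]
  from y1y6y5y4y2y3, sign +1: term +[[[[[y1, y6], y5], y4], y2], y3]
  from y1y6y5y4y3y2, sign -1: term -[[[[[y1, y6], y5], y4], y3], y2]


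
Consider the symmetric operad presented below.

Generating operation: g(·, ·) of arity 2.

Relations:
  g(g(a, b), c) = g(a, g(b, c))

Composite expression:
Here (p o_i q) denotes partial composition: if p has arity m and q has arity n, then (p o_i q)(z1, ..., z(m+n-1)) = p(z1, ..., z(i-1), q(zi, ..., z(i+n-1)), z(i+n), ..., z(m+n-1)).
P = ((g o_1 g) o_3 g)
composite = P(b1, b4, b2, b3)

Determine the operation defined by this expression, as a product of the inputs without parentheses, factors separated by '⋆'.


b1 ⋆ b4 ⋆ b2 ⋆ b3

Key point: g is associative — brackets drop, the b-order remains.
g(b1, b4) linearizes to b1 ⋆ b4
g(b2, b3) linearizes to b2 ⋆ b3
g(g(b1, b4), g(b2, b3)) linearizes to b1 ⋆ b4 ⋆ b2 ⋆ b3


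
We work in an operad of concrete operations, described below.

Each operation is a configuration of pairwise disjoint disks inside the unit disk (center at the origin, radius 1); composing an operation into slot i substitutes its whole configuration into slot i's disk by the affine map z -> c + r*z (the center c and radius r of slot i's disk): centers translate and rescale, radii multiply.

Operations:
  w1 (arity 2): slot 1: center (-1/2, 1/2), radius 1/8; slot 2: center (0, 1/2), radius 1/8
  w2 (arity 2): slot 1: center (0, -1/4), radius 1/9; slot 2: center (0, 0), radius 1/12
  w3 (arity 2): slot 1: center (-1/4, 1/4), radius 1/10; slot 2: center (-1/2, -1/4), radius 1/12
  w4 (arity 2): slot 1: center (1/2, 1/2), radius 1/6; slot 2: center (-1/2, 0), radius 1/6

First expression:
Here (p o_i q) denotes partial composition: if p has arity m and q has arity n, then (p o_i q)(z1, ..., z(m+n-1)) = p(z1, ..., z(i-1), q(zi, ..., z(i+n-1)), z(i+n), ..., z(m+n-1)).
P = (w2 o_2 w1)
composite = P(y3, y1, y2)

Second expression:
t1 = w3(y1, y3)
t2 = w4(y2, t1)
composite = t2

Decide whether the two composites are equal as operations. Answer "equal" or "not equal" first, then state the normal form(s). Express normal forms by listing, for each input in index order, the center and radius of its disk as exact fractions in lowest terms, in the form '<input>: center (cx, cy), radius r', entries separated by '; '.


not equal — first y1: center (-1/24, 1/24), radius 1/96; y2: center (0, 1/24), radius 1/96; y3: center (0, -1/4), radius 1/9, second y1: center (-13/24, 1/24), radius 1/60; y2: center (1/2, 1/2), radius 1/6; y3: center (-7/12, -1/24), radius 1/72


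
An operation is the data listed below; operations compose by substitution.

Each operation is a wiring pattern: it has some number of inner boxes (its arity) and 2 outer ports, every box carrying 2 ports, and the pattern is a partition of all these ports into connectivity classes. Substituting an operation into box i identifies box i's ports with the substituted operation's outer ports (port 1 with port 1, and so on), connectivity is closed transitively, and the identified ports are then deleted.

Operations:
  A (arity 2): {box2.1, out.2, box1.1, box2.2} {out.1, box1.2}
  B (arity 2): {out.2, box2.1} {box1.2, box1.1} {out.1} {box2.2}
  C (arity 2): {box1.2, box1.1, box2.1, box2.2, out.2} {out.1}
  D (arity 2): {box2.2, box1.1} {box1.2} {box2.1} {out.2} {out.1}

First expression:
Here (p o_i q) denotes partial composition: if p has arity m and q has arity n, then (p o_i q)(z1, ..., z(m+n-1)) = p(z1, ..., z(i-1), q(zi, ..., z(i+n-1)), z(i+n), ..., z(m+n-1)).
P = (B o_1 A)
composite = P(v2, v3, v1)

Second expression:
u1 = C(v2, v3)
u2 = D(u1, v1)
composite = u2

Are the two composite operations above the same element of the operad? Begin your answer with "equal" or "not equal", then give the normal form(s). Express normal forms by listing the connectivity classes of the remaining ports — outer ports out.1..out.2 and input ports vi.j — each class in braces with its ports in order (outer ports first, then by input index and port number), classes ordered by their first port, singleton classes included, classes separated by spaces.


In normal form, the first expression is {out.1} {out.2, v1.1} {v1.2} {v2.1, v2.2, v3.1, v3.2}
In normal form, the second expression is {out.1} {out.2} {v1.1} {v1.2} {v2.1, v2.2, v3.1, v3.2}
The normal forms differ: not equal.

not equal; first: {out.1} {out.2, v1.1} {v1.2} {v2.1, v2.2, v3.1, v3.2}; second: {out.1} {out.2} {v1.1} {v1.2} {v2.1, v2.2, v3.1, v3.2}


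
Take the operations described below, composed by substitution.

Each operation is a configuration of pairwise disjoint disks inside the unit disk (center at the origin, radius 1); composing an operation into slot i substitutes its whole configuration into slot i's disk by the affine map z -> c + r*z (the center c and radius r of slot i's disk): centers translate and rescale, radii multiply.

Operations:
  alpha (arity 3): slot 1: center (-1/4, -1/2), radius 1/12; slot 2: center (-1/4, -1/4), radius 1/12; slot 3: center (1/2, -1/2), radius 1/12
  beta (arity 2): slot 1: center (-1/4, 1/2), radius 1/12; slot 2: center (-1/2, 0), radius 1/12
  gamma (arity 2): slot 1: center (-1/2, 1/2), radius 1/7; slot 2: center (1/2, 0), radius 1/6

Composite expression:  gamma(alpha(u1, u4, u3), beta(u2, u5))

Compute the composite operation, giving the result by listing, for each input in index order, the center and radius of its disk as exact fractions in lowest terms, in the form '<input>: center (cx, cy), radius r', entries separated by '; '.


u1: center (-15/28, 3/7), radius 1/84; u2: center (11/24, 1/12), radius 1/72; u3: center (-3/7, 3/7), radius 1/84; u4: center (-15/28, 13/28), radius 1/84; u5: center (5/12, 0), radius 1/72

Follow each u-input down from gamma: c' goes to c + r*c', radius to r*r'.
input u1: applying the 2 nested substitutions gives center (-15/28, 3/7), radius 1/84
input u4: applying the 2 nested substitutions gives center (-15/28, 13/28), radius 1/84
input u3: applying the 2 nested substitutions gives center (-3/7, 3/7), radius 1/84
input u2: applying the 2 nested substitutions gives center (11/24, 1/12), radius 1/72
input u5: applying the 2 nested substitutions gives center (5/12, 0), radius 1/72


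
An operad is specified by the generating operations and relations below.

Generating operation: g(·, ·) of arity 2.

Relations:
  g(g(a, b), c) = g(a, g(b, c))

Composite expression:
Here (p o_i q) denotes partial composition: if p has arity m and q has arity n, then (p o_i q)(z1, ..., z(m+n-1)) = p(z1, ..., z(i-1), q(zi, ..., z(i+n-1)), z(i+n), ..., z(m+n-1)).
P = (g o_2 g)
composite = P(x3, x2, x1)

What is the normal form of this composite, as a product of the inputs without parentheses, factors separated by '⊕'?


x3 ⊕ x2 ⊕ x1

Key point: g is associative — brackets drop, the x-order remains.
g(x2, x1) unparenthesizes to x2 ⊕ x1
g(x3, g(x2, x1)) unparenthesizes to x3 ⊕ x2 ⊕ x1


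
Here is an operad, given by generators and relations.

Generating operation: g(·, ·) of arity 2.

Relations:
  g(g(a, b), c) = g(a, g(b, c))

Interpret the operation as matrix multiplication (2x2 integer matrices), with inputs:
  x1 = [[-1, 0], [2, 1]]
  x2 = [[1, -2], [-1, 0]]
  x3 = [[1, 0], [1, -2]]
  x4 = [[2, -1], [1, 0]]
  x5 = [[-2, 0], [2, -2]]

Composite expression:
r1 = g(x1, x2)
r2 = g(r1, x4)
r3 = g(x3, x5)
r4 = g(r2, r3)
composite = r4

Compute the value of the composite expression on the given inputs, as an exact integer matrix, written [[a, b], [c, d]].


[[-6, 4], [10, -4]]

g(x1, x2) = [[-1, 2], [1, -4]]
g(g(x1, x2), x4) = [[0, 1], [-2, -1]]
g(x3, x5) = [[-2, 0], [-6, 4]]
g(g(g(x1, x2), x4), g(x3, x5)) = [[-6, 4], [10, -4]]


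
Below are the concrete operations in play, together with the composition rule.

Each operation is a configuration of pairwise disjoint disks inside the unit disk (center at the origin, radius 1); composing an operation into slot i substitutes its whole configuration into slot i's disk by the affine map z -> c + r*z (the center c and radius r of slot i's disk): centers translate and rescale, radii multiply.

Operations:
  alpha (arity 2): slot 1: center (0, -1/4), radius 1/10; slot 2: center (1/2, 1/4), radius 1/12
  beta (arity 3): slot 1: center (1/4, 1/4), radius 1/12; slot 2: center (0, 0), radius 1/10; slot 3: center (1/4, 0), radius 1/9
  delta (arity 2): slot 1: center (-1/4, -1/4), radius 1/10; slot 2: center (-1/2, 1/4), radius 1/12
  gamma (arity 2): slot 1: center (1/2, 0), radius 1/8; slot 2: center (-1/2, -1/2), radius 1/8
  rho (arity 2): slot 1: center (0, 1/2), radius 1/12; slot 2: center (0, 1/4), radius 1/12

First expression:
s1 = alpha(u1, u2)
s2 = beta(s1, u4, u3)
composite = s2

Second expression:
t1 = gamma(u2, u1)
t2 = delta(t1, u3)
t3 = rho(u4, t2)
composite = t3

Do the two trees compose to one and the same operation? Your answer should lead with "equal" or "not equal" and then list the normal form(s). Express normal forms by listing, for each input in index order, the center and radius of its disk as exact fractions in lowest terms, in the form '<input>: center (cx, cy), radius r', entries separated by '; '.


Reducing the first expression gives u1: center (1/4, 11/48), radius 1/120; u2: center (7/24, 13/48), radius 1/144; u3: center (1/4, 0), radius 1/9; u4: center (0, 0), radius 1/10
Reducing the second expression gives u1: center (-1/40, 9/40), radius 1/960; u2: center (-1/60, 11/48), radius 1/960; u3: center (-1/24, 13/48), radius 1/144; u4: center (0, 1/2), radius 1/12
The forms do not match — not equal.

not equal; first: u1: center (1/4, 11/48), radius 1/120; u2: center (7/24, 13/48), radius 1/144; u3: center (1/4, 0), radius 1/9; u4: center (0, 0), radius 1/10; second: u1: center (-1/40, 9/40), radius 1/960; u2: center (-1/60, 11/48), radius 1/960; u3: center (-1/24, 13/48), radius 1/144; u4: center (0, 1/2), radius 1/12


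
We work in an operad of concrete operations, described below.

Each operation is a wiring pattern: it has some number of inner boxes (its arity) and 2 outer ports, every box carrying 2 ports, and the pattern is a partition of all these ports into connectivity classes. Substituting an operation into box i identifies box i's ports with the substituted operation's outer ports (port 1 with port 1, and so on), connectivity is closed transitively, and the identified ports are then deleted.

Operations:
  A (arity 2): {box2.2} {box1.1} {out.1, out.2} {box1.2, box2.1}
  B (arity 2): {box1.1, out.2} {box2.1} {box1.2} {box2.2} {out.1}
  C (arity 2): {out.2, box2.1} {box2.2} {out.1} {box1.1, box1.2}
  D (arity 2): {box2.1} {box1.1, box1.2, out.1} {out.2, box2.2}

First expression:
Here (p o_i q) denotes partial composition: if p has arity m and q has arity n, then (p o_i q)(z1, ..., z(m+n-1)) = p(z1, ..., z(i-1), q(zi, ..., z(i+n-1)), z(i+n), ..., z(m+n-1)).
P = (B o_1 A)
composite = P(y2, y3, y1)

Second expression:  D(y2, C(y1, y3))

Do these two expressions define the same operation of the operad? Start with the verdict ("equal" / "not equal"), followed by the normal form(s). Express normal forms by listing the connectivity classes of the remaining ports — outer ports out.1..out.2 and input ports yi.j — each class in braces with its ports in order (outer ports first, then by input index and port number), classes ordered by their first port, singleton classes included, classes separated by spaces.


not equal — first {out.1} {out.2} {y1.1} {y1.2} {y2.1} {y2.2, y3.1} {y3.2}, second {out.1, y2.1, y2.2} {out.2, y3.1} {y1.1, y1.2} {y3.2}

In normal form, the first expression is {out.1} {out.2} {y1.1} {y1.2} {y2.1} {y2.2, y3.1} {y3.2}
In normal form, the second expression is {out.1, y2.1, y2.2} {out.2, y3.1} {y1.1, y1.2} {y3.2}
They disagree, so not equal.


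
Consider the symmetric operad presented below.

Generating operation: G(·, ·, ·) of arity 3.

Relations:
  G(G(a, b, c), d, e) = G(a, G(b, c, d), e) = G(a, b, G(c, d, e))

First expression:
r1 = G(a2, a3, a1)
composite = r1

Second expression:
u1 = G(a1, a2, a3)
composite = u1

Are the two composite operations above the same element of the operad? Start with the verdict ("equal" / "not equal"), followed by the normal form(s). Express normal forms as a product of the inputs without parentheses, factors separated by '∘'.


not equal; the first gives a2 ∘ a3 ∘ a1 and the second a1 ∘ a2 ∘ a3

In normal form, the first expression is a2 ∘ a3 ∘ a1
In normal form, the second expression is a1 ∘ a2 ∘ a3
Different reductions; not equal.


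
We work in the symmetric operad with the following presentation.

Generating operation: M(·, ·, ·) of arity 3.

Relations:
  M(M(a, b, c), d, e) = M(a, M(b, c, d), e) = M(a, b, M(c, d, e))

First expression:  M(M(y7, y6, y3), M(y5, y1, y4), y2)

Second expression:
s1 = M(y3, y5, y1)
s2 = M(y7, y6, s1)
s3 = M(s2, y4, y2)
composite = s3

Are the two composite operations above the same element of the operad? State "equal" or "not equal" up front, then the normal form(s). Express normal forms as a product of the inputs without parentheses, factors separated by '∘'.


The first composite normalizes to y7 ∘ y6 ∘ y3 ∘ y5 ∘ y1 ∘ y4 ∘ y2
The second composite normalizes to y7 ∘ y6 ∘ y3 ∘ y5 ∘ y1 ∘ y4 ∘ y2
Same normal form: equal.

equal: each reduces to y7 ∘ y6 ∘ y3 ∘ y5 ∘ y1 ∘ y4 ∘ y2


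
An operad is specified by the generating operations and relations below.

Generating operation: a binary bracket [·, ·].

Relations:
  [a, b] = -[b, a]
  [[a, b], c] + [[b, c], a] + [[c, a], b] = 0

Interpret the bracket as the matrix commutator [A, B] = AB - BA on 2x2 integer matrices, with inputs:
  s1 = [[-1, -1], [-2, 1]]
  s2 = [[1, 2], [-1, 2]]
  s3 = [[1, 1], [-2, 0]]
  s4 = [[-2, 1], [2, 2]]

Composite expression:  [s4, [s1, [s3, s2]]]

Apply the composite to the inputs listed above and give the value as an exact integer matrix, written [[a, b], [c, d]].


[[-6, -6], [-12, 6]]

[s3, s2] = [[3, 3], [3, -3]]
[s1, [s3, s2]] = [[3, 0], [-6, -3]]
[s4, [s1, [s3, s2]]] = [[-6, -6], [-12, 6]]


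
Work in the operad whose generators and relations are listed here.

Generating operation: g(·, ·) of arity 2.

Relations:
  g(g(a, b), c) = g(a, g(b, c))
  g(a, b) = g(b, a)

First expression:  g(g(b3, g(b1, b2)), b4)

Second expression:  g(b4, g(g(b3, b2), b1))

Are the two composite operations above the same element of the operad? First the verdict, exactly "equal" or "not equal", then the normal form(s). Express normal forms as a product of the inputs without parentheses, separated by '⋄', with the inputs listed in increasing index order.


equal: each reduces to b1 ⋄ b2 ⋄ b3 ⋄ b4

In normal form, the first expression is b1 ⋄ b2 ⋄ b3 ⋄ b4
In normal form, the second expression is b1 ⋄ b2 ⋄ b3 ⋄ b4
One common form — equal.


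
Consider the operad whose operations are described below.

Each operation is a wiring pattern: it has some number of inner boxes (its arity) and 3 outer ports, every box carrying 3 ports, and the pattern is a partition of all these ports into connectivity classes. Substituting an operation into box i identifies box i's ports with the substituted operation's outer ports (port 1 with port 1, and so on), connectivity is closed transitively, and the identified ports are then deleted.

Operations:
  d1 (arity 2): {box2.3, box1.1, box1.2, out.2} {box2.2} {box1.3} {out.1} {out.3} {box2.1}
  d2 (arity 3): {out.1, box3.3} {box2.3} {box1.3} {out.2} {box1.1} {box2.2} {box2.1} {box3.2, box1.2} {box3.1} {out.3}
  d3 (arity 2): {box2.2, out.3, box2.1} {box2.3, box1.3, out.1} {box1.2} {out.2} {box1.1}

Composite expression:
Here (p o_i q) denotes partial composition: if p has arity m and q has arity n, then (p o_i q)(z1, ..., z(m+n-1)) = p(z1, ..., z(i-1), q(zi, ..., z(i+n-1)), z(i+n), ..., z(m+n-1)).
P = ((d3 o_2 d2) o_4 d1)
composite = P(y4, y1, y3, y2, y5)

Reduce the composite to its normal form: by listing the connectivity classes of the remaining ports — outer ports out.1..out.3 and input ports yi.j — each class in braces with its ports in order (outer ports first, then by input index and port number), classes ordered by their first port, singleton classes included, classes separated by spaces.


Treat the ports identified at d3 as solder joints: merge, then drop.
through d1, on inputs (y2, y5): {out.1} {out.2, y2.1, y2.2, y5.3} {out.3} {y2.3} {y5.1} {y5.2} (out.j = stage outer ports)
through d2, on inputs (y1, y3, y2, y5): {out.1} {out.2} {out.3} {y1.1} {y1.2, y2.1, y2.2, y5.3} {y1.3} {y2.3} {y3.1} {y3.2} {y3.3} {y5.1} {y5.2} (out.j = stage outer ports)
through d3, on inputs (y4, y1, y3, y2, y5): {out.1, y4.3} {out.2} {out.3} {y1.1} {y1.2, y2.1, y2.2, y5.3} {y1.3} {y2.3} {y3.1} {y3.2} {y3.3} {y4.1} {y4.2} {y5.1} {y5.2} (out.j = stage outer ports)

{out.1, y4.3} {out.2} {out.3} {y1.1} {y1.2, y2.1, y2.2, y5.3} {y1.3} {y2.3} {y3.1} {y3.2} {y3.3} {y4.1} {y4.2} {y5.1} {y5.2}


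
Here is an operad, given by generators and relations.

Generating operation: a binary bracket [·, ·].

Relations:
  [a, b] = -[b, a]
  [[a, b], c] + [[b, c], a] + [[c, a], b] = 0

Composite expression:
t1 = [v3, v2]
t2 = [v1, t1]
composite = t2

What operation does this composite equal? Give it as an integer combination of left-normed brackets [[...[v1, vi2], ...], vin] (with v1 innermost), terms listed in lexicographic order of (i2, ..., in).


-[[v1, v2], v3] + [[v1, v3], v2]

Left-normed coefficients sit on the v1-initial expansion words.
Composite bracket: [v1, [v3, v2]]
Under [a, b] = ab - ba we get 4 signed associative words (2^2 = 4).
Words beginning with v1 determine it all:
  sign of v1v2v3 is -1, so it contributes -[[v1, v2], v3]
  sign of v1v3v2 is +1, so it contributes +[[v1, v3], v2]


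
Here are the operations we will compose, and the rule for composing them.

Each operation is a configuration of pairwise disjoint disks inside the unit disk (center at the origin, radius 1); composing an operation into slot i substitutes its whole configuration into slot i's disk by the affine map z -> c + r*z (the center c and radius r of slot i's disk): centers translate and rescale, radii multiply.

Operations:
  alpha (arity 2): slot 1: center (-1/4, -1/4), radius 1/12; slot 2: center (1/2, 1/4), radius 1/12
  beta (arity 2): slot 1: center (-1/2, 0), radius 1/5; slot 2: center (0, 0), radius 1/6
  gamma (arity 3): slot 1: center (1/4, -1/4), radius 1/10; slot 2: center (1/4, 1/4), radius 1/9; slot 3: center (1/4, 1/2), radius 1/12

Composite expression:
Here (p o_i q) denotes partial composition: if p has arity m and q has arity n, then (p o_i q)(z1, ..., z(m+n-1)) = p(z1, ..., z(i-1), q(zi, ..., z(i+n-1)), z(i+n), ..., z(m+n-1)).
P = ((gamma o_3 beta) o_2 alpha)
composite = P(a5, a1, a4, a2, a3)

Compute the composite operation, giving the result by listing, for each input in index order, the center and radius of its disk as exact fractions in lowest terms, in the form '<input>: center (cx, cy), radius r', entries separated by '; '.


a1: center (2/9, 2/9), radius 1/108; a2: center (5/24, 1/2), radius 1/60; a3: center (1/4, 1/2), radius 1/72; a4: center (11/36, 5/18), radius 1/108; a5: center (1/4, -1/4), radius 1/10

Affine substitution under gamma: radii multiply and a-centers shift.
a5 passes through 1 substitution, ending at center (1/4, -1/4), radius 1/10
a1 passes through 2 substitutions, ending at center (2/9, 2/9), radius 1/108
a4 passes through 2 substitutions, ending at center (11/36, 5/18), radius 1/108
a2 passes through 2 substitutions, ending at center (5/24, 1/2), radius 1/60
a3 passes through 2 substitutions, ending at center (1/4, 1/2), radius 1/72


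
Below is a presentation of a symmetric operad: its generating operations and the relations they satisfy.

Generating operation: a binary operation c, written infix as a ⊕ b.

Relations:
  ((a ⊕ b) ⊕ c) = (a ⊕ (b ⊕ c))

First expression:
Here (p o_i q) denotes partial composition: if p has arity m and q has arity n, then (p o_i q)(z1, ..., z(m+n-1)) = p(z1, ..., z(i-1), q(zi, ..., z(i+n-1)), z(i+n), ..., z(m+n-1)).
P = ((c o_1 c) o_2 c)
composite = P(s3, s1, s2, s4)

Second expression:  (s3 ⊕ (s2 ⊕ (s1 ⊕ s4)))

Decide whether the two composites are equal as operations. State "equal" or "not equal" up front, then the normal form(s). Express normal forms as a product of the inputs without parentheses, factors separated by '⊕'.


not equal; the first gives s3 ⊕ s1 ⊕ s2 ⊕ s4 and the second s3 ⊕ s2 ⊕ s1 ⊕ s4


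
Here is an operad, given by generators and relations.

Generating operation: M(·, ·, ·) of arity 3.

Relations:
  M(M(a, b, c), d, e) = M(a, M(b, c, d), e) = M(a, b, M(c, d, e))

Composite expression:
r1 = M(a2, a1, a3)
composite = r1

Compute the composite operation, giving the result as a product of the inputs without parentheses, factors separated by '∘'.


Associativity of M dissolves the nesting; only the a-input order survives.
M(a2, a1, a3) unparenthesizes to a2 ∘ a1 ∘ a3

a2 ∘ a1 ∘ a3


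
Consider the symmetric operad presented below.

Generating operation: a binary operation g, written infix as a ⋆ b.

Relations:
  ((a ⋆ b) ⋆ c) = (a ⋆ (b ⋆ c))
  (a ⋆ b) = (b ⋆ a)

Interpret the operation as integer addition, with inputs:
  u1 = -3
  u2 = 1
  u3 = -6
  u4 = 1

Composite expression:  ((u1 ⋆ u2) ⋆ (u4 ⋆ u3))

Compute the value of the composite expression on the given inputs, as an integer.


-7

(u1 ⋆ u2) = -2
(u4 ⋆ u3) = -5
((u1 ⋆ u2) ⋆ (u4 ⋆ u3)) = -7


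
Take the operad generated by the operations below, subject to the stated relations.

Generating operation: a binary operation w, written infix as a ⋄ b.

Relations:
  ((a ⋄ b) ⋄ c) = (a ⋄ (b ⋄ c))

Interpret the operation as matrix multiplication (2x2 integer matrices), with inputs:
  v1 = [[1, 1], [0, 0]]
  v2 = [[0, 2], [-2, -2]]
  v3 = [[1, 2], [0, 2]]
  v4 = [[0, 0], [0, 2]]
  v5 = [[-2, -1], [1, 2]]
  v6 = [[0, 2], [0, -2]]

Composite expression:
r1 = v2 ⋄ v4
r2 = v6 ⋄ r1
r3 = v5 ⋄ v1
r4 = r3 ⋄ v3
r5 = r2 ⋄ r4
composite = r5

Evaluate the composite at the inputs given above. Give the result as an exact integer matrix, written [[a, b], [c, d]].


[[-8, -32], [8, 32]]

(v2 ⋄ v4) = [[0, 4], [0, -4]]
(v6 ⋄ (v2 ⋄ v4)) = [[0, -8], [0, 8]]
(v5 ⋄ v1) = [[-2, -2], [1, 1]]
((v5 ⋄ v1) ⋄ v3) = [[-2, -8], [1, 4]]
((v6 ⋄ (v2 ⋄ v4)) ⋄ ((v5 ⋄ v1) ⋄ v3)) = [[-8, -32], [8, 32]]
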